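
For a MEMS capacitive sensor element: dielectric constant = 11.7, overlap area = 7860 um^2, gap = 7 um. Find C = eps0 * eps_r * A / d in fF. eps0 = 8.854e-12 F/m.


Step 1: Convert area to m^2: A = 7860e-12 m^2
Step 2: Convert gap to m: d = 7e-6 m
Step 3: C = eps0 * eps_r * A / d
C = 8.854e-12 * 11.7 * 7860e-12 / 7e-6
Step 4: Convert to fF (multiply by 1e15).
C = 116.32 fF


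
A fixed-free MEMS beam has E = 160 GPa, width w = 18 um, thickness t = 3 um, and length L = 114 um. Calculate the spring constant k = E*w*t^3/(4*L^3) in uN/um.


Step 1: Convert E to consistent units (1 GPa = 1000 uN/um^2).
E = 160 GPa = 160000 uN/um^2
Step 2: Compute t^3 = 3^3 = 27
Step 3: Compute L^3 = 114^3 = 1481544
Step 4: k = 160000 * 18 * 27 / (4 * 1481544)
k = 13.1214 uN/um


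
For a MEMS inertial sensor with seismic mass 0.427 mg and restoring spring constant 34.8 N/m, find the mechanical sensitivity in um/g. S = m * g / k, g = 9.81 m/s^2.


Step 1: Convert mass: m = 0.427 mg = 4.27e-07 kg
Step 2: S = m * g / k = 4.27e-07 * 9.81 / 34.8
Step 3: S = 1.20e-07 m/g
Step 4: Convert to um/g: S = 0.12 um/g


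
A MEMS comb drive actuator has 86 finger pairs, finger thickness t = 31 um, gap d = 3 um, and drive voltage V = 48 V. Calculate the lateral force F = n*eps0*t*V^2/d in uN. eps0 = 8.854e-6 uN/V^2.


Step 1: Parameters: n=86, eps0=8.854e-6 uN/V^2, t=31 um, V=48 V, d=3 um
Step 2: V^2 = 2304
Step 3: F = 86 * 8.854e-6 * 31 * 2304 / 3
F = 18.128 uN


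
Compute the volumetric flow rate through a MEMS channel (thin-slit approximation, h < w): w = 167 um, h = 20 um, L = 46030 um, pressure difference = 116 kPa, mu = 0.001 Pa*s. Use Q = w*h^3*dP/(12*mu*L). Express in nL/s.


Step 1: Convert all dimensions to SI (meters).
w = 167e-6 m, h = 20e-6 m, L = 46030e-6 m, dP = 116e3 Pa
Step 2: Q = w * h^3 * dP / (12 * mu * L)
Q = 167e-6 * (20e-6)^3 * 116e3 / (12 * 0.001 * 46030e-6) = 2.8057064e-10 m^3/s
Step 3: Convert Q from m^3/s to nL/s (1 m^3 = 1e12 nL, so multiply by 1e12).
Q = 280.571 nL/s


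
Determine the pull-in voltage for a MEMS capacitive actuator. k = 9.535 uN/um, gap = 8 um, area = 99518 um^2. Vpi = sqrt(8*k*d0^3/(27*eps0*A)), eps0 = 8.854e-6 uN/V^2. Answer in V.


Step 1: Compute numerator: 8 * k * d0^3 = 8 * 9.535 * 8^3 = 39055.36
Step 2: Compute denominator: 27 * eps0 * A = 27 * 8.854e-6 * 99518 = 23.790574
Step 3: Vpi = sqrt(39055.36 / 23.790574)
Vpi = 40.52 V


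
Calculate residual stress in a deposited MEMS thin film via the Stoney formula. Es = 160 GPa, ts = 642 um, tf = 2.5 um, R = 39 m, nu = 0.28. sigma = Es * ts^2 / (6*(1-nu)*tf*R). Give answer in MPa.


Step 1: Compute numerator: Es * ts^2 = 160 * 642^2 = 65946240 (GPa*um^2)
Step 2: Compute denominator (R in um): 6*(1-nu)*tf*R = 6*0.72*2.5*39e6 = 421200000.0 (um^2)
Step 3: sigma (GPa) = 65946240 / 421200000.0 = 1.56568e-01 GPa
Step 4: Convert to MPa (x1000): sigma = 156.6 MPa


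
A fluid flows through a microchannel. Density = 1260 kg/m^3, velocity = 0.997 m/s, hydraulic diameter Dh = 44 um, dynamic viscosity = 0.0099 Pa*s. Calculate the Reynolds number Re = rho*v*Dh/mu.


Step 1: Convert Dh to meters: Dh = 44e-6 m
Step 2: Re = rho * v * Dh / mu
Re = 1260 * 0.997 * 44e-6 / 0.0099
Re = 5.583


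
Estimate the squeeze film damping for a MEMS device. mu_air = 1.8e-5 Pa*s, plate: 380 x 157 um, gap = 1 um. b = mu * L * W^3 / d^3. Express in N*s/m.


Step 1: Convert to SI.
L = 380e-6 m, W = 157e-6 m, d = 1e-6 m
Step 2: W^3 = (157e-6)^3 = 3.87e-12 m^3
Step 3: d^3 = (1e-6)^3 = 1.00e-18 m^3
Step 4: b = 1.8e-5 * 380e-6 * 3.87e-12 / 1.00e-18
b = 2.65e-02 N*s/m


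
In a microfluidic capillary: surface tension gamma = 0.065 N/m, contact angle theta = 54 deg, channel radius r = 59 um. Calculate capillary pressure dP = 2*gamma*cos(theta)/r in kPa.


Step 1: cos(54 deg) = 0.5878
Step 2: Convert r to m: r = 59e-6 m
Step 3: dP = 2 * 0.065 * 0.5878 / 59e-6 = 1295.2 Pa
Step 4: Convert Pa to kPa (divide by 1000).
dP = 1.3 kPa


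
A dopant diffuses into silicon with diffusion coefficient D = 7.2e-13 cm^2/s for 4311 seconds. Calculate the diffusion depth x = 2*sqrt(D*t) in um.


Step 1: Compute D*t = 7.2e-13 * 4311 = 3.10392e-09 cm^2
Step 2: sqrt(D*t) = 5.57128e-05 cm
Step 3: x = 2 * 5.57128e-05 cm = 1.114256e-04 cm
Step 4: Convert to um (1 cm = 1e4 um): x = 1.114 um


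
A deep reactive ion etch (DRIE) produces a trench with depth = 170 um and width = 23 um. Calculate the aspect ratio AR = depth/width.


Step 1: AR = depth / width
Step 2: AR = 170 / 23
AR = 7.4


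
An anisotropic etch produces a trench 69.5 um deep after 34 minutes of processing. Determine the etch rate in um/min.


Step 1: Etch rate = depth / time
Step 2: rate = 69.5 / 34
rate = 2.044 um/min


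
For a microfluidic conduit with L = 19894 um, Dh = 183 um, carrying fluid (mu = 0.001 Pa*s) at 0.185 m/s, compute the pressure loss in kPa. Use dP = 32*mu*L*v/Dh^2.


Step 1: Convert to SI: L = 19894e-6 m, Dh = 183e-6 m
Step 2: dP = 32 * 0.001 * 19894e-6 * 0.185 / (183e-6)^2
Step 3: dP = 3516.75 Pa
Step 4: Convert to kPa: dP = 3.52 kPa


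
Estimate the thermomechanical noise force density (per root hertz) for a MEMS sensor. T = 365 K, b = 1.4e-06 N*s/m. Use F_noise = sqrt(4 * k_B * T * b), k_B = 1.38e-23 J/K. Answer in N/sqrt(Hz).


Step 1: Compute 4 * k_B * T * b
= 4 * 1.38e-23 * 365 * 1.4e-06
= 2.8207e-26 N^2/Hz
Step 2: F_noise = sqrt(2.8207e-26)
F_noise = 1.68e-13 N/sqrt(Hz)


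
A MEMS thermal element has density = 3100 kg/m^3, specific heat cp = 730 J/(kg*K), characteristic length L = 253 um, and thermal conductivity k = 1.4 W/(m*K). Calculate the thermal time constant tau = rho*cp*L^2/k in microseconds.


Step 1: Convert L to m: L = 253e-6 m
Step 2: L^2 = (253e-6)^2 = 6.4009e-08 m^2
Step 3: tau = 3100 * 730 * 6.4009e-08 / 1.4 = 1.0346597643e-01 s
Step 4: Convert to microseconds (multiply by 1e6).
tau = 103465.976 us


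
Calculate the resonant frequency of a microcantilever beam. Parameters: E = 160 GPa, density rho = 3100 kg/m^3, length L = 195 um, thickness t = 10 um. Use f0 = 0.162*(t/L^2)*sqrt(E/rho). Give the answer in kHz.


Step 1: Convert units to SI.
t_SI = 10e-6 m, L_SI = 195e-6 m
Step 2: Calculate sqrt(E/rho).
sqrt(160e9 / 3100) = 7184.21 m/s
Step 3: Compute f0.
f0 = 0.162 * 10e-6 / (195e-6)^2 * 7184.21 = 306072.9 Hz = 306.07 kHz


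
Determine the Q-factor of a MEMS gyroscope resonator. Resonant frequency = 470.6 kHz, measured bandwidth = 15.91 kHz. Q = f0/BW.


Step 1: Q = f0 / bandwidth
Step 2: Q = 470.6 / 15.91
Q = 29.6


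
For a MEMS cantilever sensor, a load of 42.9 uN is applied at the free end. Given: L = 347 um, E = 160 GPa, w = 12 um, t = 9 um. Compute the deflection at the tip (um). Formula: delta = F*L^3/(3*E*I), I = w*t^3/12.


Step 1: Calculate the second moment of area.
I = w * t^3 / 12 = 12 * 9^3 / 12 = 729.0 um^4
Step 2: Convert E to consistent units (1 GPa = 1000 uN/um^2).
E = 160 GPa = 160000 uN/um^2
Step 3: Calculate tip deflection.
delta = F * L^3 / (3 * E * I)
delta = 42.9 * 347^3 / (3 * 160000 * 729.0)
delta = 5.1224 um


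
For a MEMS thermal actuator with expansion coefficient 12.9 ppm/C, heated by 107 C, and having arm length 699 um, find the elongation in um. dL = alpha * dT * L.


Step 1: Convert CTE: alpha = 12.9 ppm/C = 12.9e-6 /C
Step 2: dL = 12.9e-6 * 107 * 699
dL = 0.9648 um


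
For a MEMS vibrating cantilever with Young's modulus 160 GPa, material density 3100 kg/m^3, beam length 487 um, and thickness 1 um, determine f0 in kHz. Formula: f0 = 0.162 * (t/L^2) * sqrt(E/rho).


Step 1: Convert units to SI.
t_SI = 1e-6 m, L_SI = 487e-6 m
Step 2: Calculate sqrt(E/rho).
sqrt(160e9 / 3100) = 7184.21 m/s
Step 3: Compute f0.
f0 = 0.162 * 1e-6 / (487e-6)^2 * 7184.21 = 4907.2 Hz = 4.91 kHz


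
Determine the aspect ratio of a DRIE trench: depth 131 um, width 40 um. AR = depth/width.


Step 1: AR = depth / width
Step 2: AR = 131 / 40
AR = 3.3


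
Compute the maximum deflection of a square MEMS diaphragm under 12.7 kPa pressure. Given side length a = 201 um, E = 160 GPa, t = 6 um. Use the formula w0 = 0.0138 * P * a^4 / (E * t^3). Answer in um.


Step 1: Convert pressure to compatible units (E is in GPa, so P in GPa).
P = 12.7 kPa = 12.7e-6 GPa
Step 2: Compute numerator: 0.0138 * P * a^4.
a^4 = 201^4 = 1632240801
numerator = 0.0138 * 12.7e-6 * 1632240801 = 2.861e+02
Step 3: Compute denominator: E * t^3 = 160 * 6^3 = 34560
Step 4: w0 = numerator / denominator = 2.861e+02 / 34560 = 0.0083 um


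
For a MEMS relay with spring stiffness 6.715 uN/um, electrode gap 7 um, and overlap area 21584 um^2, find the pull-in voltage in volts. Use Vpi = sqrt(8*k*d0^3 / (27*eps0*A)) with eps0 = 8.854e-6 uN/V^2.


Step 1: Compute numerator: 8 * k * d0^3 = 8 * 6.715 * 7^3 = 18425.96
Step 2: Compute denominator: 27 * eps0 * A = 27 * 8.854e-6 * 21584 = 5.159828
Step 3: Vpi = sqrt(18425.96 / 5.159828)
Vpi = 59.76 V


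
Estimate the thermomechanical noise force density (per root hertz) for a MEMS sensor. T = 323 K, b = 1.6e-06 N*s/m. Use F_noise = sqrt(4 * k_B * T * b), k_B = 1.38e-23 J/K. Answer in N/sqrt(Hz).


Step 1: Compute 4 * k_B * T * b
= 4 * 1.38e-23 * 323 * 1.6e-06
= 2.8527e-26 N^2/Hz
Step 2: F_noise = sqrt(2.8527e-26)
F_noise = 1.69e-13 N/sqrt(Hz)


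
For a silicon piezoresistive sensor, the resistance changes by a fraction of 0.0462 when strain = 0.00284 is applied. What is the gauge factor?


Step 1: Identify values.
dR/R = 0.0462, strain = 0.00284
Step 2: GF = (dR/R) / strain = 0.0462 / 0.00284
GF = 16.3


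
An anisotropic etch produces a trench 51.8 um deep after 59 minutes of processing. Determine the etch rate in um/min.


Step 1: Etch rate = depth / time
Step 2: rate = 51.8 / 59
rate = 0.878 um/min


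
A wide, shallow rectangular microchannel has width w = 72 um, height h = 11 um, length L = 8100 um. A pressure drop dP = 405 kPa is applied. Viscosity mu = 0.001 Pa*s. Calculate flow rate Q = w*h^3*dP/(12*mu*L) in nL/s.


Step 1: Convert all dimensions to SI (meters).
w = 72e-6 m, h = 11e-6 m, L = 8100e-6 m, dP = 405e3 Pa
Step 2: Q = w * h^3 * dP / (12 * mu * L)
Q = 72e-6 * (11e-6)^3 * 405e3 / (12 * 0.001 * 8100e-6) = 3.993e-10 m^3/s
Step 3: Convert Q from m^3/s to nL/s (1 m^3 = 1e12 nL, so multiply by 1e12).
Q = 399.3 nL/s


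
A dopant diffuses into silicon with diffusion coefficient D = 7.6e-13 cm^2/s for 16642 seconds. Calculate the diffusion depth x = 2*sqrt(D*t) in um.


Step 1: Compute D*t = 7.6e-13 * 16642 = 1.264792e-08 cm^2
Step 2: sqrt(D*t) = 1.12463e-04 cm
Step 3: x = 2 * 1.12463e-04 cm = 2.24926e-04 cm
Step 4: Convert to um (1 cm = 1e4 um): x = 2.249 um


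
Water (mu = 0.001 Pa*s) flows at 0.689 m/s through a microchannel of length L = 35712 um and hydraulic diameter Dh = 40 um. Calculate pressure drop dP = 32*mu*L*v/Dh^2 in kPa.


Step 1: Convert to SI: L = 35712e-6 m, Dh = 40e-6 m
Step 2: dP = 32 * 0.001 * 35712e-6 * 0.689 / (40e-6)^2
Step 3: dP = 492111.36 Pa
Step 4: Convert to kPa: dP = 492.11 kPa


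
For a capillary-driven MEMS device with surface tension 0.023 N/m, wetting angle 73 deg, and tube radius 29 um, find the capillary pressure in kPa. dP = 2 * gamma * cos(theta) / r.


Step 1: cos(73 deg) = 0.2924
Step 2: Convert r to m: r = 29e-6 m
Step 3: dP = 2 * 0.023 * 0.2924 / 29e-6 = 463.8 Pa
Step 4: Convert Pa to kPa (divide by 1000).
dP = 0.46 kPa


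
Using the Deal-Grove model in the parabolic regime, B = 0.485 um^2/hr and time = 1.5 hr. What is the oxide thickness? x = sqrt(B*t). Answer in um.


Step 1: Compute B*t = 0.485 * 1.5 = 0.7275
Step 2: x = sqrt(0.7275)
x = 0.853 um


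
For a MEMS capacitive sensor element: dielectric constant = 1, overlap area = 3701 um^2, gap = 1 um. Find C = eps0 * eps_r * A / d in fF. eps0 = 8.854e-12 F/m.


Step 1: Convert area to m^2: A = 3701e-12 m^2
Step 2: Convert gap to m: d = 1e-6 m
Step 3: C = eps0 * eps_r * A / d
C = 8.854e-12 * 1 * 3701e-12 / 1e-6
Step 4: Convert to fF (multiply by 1e15).
C = 32.77 fF


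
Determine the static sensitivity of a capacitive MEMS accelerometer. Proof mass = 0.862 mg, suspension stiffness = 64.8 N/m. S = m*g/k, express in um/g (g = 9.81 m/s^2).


Step 1: Convert mass: m = 0.862 mg = 8.62e-07 kg
Step 2: S = m * g / k = 8.62e-07 * 9.81 / 64.8
Step 3: S = 1.30e-07 m/g
Step 4: Convert to um/g: S = 0.13 um/g


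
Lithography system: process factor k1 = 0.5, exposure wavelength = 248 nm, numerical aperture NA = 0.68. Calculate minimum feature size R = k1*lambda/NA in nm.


Step 1: Identify values: k1 = 0.5, lambda = 248 nm, NA = 0.68
Step 2: R = k1 * lambda / NA
R = 0.5 * 248 / 0.68
R = 182.4 nm


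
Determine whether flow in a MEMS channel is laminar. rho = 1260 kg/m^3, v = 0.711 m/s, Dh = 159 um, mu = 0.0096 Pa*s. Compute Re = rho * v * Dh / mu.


Step 1: Convert Dh to meters: Dh = 159e-6 m
Step 2: Re = rho * v * Dh / mu
Re = 1260 * 0.711 * 159e-6 / 0.0096
Re = 14.838
Since Re = 14.838 is below ~2300, the flow is laminar.


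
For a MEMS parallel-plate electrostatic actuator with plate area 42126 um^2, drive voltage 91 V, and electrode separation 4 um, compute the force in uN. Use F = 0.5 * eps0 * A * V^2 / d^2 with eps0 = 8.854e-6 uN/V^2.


Step 1: Identify parameters.
eps0 = 8.854e-6 uN/V^2, A = 42126 um^2, V = 91 V, d = 4 um
Step 2: Compute V^2 = 91^2 = 8281
Step 3: Compute d^2 = 4^2 = 16
Step 4: F = 0.5 * 8.854e-6 * 42126 * 8281 / 16
F = 96.521 uN


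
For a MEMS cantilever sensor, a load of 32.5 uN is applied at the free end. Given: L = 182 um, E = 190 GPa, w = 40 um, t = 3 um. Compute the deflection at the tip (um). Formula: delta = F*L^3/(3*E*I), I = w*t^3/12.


Step 1: Calculate the second moment of area.
I = w * t^3 / 12 = 40 * 3^3 / 12 = 90.0 um^4
Step 2: Convert E to consistent units (1 GPa = 1000 uN/um^2).
E = 190 GPa = 190000 uN/um^2
Step 3: Calculate tip deflection.
delta = F * L^3 / (3 * E * I)
delta = 32.5 * 182^3 / (3 * 190000 * 90.0)
delta = 3.8193 um


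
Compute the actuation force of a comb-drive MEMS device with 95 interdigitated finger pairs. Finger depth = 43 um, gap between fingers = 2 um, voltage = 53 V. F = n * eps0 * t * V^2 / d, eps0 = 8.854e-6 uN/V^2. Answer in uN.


Step 1: Parameters: n=95, eps0=8.854e-6 uN/V^2, t=43 um, V=53 V, d=2 um
Step 2: V^2 = 2809
Step 3: F = 95 * 8.854e-6 * 43 * 2809 / 2
F = 50.799 uN


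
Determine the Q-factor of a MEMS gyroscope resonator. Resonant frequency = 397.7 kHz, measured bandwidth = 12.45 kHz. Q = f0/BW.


Step 1: Q = f0 / bandwidth
Step 2: Q = 397.7 / 12.45
Q = 31.9


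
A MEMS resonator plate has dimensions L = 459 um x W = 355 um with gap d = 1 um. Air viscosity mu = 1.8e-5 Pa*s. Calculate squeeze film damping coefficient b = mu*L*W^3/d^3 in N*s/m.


Step 1: Convert to SI.
L = 459e-6 m, W = 355e-6 m, d = 1e-6 m
Step 2: W^3 = (355e-6)^3 = 4.47e-11 m^3
Step 3: d^3 = (1e-6)^3 = 1.00e-18 m^3
Step 4: b = 1.8e-5 * 459e-6 * 4.47e-11 / 1.00e-18
b = 3.70e-01 N*s/m


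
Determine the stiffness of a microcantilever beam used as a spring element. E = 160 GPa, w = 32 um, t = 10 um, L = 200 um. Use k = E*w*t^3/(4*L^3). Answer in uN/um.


Step 1: Convert E to consistent units (1 GPa = 1000 uN/um^2).
E = 160 GPa = 160000 uN/um^2
Step 2: Compute t^3 = 10^3 = 1000
Step 3: Compute L^3 = 200^3 = 8000000
Step 4: k = 160000 * 32 * 1000 / (4 * 8000000)
k = 160.0 uN/um


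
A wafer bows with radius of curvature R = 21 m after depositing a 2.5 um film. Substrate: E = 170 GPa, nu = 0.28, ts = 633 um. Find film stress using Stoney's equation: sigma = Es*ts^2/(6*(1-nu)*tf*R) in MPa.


Step 1: Compute numerator: Es * ts^2 = 170 * 633^2 = 68117130 (GPa*um^2)
Step 2: Compute denominator (R in um): 6*(1-nu)*tf*R = 6*0.72*2.5*21e6 = 226800000.0 (um^2)
Step 3: sigma (GPa) = 68117130 / 226800000.0 = 3.0034e-01 GPa
Step 4: Convert to MPa (x1000): sigma = 300.3 MPa


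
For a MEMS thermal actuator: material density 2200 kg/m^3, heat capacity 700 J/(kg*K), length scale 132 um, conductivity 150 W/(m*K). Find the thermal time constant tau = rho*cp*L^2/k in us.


Step 1: Convert L to m: L = 132e-6 m
Step 2: L^2 = (132e-6)^2 = 1.7424e-08 m^2
Step 3: tau = 2200 * 700 * 1.7424e-08 / 150 = 1.788864e-04 s
Step 4: Convert to microseconds (multiply by 1e6).
tau = 178.886 us


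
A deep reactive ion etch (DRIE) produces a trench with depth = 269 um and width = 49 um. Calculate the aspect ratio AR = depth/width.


Step 1: AR = depth / width
Step 2: AR = 269 / 49
AR = 5.5


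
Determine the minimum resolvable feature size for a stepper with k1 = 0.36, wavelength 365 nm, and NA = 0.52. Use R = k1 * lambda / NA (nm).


Step 1: Identify values: k1 = 0.36, lambda = 365 nm, NA = 0.52
Step 2: R = k1 * lambda / NA
R = 0.36 * 365 / 0.52
R = 252.7 nm


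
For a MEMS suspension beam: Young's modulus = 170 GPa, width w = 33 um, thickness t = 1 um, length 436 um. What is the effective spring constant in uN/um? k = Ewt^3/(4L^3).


Step 1: Convert E to consistent units (1 GPa = 1000 uN/um^2).
E = 170 GPa = 170000 uN/um^2
Step 2: Compute t^3 = 1^3 = 1
Step 3: Compute L^3 = 436^3 = 82881856
Step 4: k = 170000 * 33 * 1 / (4 * 82881856)
k = 0.0169 uN/um


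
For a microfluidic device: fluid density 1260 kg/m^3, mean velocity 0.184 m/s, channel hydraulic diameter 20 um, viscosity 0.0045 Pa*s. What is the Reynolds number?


Step 1: Convert Dh to meters: Dh = 20e-6 m
Step 2: Re = rho * v * Dh / mu
Re = 1260 * 0.184 * 20e-6 / 0.0045
Re = 1.03


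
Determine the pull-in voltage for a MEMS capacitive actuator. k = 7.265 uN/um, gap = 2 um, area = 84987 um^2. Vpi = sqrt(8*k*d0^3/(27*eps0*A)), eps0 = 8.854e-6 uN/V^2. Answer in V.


Step 1: Compute numerator: 8 * k * d0^3 = 8 * 7.265 * 2^3 = 464.96
Step 2: Compute denominator: 27 * eps0 * A = 27 * 8.854e-6 * 84987 = 20.316822
Step 3: Vpi = sqrt(464.96 / 20.316822)
Vpi = 4.78 V


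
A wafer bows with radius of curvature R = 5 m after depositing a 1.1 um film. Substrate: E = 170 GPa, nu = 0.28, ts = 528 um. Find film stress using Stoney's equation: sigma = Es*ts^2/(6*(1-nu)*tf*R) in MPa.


Step 1: Compute numerator: Es * ts^2 = 170 * 528^2 = 47393280 (GPa*um^2)
Step 2: Compute denominator (R in um): 6*(1-nu)*tf*R = 6*0.72*1.1*5e6 = 23760000.0 (um^2)
Step 3: sigma (GPa) = 47393280 / 23760000.0 = 1.994667e+00 GPa
Step 4: Convert to MPa (x1000): sigma = 1994.7 MPa


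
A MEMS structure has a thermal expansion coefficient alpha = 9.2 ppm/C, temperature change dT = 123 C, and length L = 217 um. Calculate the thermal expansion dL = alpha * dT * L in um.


Step 1: Convert CTE: alpha = 9.2 ppm/C = 9.2e-6 /C
Step 2: dL = 9.2e-6 * 123 * 217
dL = 0.2456 um


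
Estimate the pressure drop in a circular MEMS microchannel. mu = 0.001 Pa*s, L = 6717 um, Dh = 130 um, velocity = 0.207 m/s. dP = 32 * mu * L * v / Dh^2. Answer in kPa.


Step 1: Convert to SI: L = 6717e-6 m, Dh = 130e-6 m
Step 2: dP = 32 * 0.001 * 6717e-6 * 0.207 / (130e-6)^2
Step 3: dP = 2632.75 Pa
Step 4: Convert to kPa: dP = 2.63 kPa


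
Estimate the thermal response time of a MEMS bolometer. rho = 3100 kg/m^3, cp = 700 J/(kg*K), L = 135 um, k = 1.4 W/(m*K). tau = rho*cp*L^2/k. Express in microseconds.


Step 1: Convert L to m: L = 135e-6 m
Step 2: L^2 = (135e-6)^2 = 1.8225e-08 m^2
Step 3: tau = 3100 * 700 * 1.8225e-08 / 1.4 = 2.824875e-02 s
Step 4: Convert to microseconds (multiply by 1e6).
tau = 28248.75 us


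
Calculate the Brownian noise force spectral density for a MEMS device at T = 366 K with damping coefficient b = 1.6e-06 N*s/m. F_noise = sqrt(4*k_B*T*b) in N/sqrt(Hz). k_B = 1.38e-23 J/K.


Step 1: Compute 4 * k_B * T * b
= 4 * 1.38e-23 * 366 * 1.6e-06
= 3.2325e-26 N^2/Hz
Step 2: F_noise = sqrt(3.2325e-26)
F_noise = 1.80e-13 N/sqrt(Hz)


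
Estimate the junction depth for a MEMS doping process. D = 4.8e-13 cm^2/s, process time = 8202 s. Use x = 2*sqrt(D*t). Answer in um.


Step 1: Compute D*t = 4.8e-13 * 8202 = 3.93696e-09 cm^2
Step 2: sqrt(D*t) = 6.27452e-05 cm
Step 3: x = 2 * 6.27452e-05 cm = 1.254904e-04 cm
Step 4: Convert to um (1 cm = 1e4 um): x = 1.255 um


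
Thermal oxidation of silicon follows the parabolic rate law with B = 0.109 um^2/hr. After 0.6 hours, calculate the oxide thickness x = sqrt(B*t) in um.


Step 1: Compute B*t = 0.109 * 0.6 = 0.0654
Step 2: x = sqrt(0.0654)
x = 0.256 um


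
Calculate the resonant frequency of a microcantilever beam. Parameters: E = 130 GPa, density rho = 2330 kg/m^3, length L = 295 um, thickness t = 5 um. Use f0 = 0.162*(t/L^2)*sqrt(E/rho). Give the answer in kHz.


Step 1: Convert units to SI.
t_SI = 5e-6 m, L_SI = 295e-6 m
Step 2: Calculate sqrt(E/rho).
sqrt(130e9 / 2330) = 7469.54 m/s
Step 3: Compute f0.
f0 = 0.162 * 5e-6 / (295e-6)^2 * 7469.54 = 69524.0 Hz = 69.52 kHz


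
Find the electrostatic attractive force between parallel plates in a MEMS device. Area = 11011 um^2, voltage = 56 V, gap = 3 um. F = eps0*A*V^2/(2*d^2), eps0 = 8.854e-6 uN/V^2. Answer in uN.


Step 1: Identify parameters.
eps0 = 8.854e-6 uN/V^2, A = 11011 um^2, V = 56 V, d = 3 um
Step 2: Compute V^2 = 56^2 = 3136
Step 3: Compute d^2 = 3^2 = 9
Step 4: F = 0.5 * 8.854e-6 * 11011 * 3136 / 9
F = 16.985 uN


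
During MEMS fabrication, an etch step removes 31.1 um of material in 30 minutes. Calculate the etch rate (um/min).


Step 1: Etch rate = depth / time
Step 2: rate = 31.1 / 30
rate = 1.037 um/min


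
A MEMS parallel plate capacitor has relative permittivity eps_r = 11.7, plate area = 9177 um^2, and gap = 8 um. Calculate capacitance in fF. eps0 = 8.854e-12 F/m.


Step 1: Convert area to m^2: A = 9177e-12 m^2
Step 2: Convert gap to m: d = 8e-6 m
Step 3: C = eps0 * eps_r * A / d
C = 8.854e-12 * 11.7 * 9177e-12 / 8e-6
Step 4: Convert to fF (multiply by 1e15).
C = 118.83 fF


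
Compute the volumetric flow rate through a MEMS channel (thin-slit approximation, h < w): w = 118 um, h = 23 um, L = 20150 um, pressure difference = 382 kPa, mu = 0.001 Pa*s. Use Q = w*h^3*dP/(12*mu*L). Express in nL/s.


Step 1: Convert all dimensions to SI (meters).
w = 118e-6 m, h = 23e-6 m, L = 20150e-6 m, dP = 382e3 Pa
Step 2: Q = w * h^3 * dP / (12 * mu * L)
Q = 118e-6 * (23e-6)^3 * 382e3 / (12 * 0.001 * 20150e-6) = 2.26815423e-09 m^3/s
Step 3: Convert Q from m^3/s to nL/s (1 m^3 = 1e12 nL, so multiply by 1e12).
Q = 2268.154 nL/s


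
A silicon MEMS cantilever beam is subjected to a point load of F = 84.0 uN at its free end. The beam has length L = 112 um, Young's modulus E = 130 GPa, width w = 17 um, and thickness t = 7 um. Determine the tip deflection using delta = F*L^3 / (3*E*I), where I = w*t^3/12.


Step 1: Calculate the second moment of area.
I = w * t^3 / 12 = 17 * 7^3 / 12 = 485.9167 um^4
Step 2: Convert E to consistent units (1 GPa = 1000 uN/um^2).
E = 130 GPa = 130000 uN/um^2
Step 3: Calculate tip deflection.
delta = F * L^3 / (3 * E * I)
delta = 84.0 * 112^3 / (3 * 130000 * 485.9167)
delta = 0.6227 um


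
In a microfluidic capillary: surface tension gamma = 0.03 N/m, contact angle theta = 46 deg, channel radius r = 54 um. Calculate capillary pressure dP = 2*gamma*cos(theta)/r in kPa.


Step 1: cos(46 deg) = 0.6947
Step 2: Convert r to m: r = 54e-6 m
Step 3: dP = 2 * 0.03 * 0.6947 / 54e-6 = 771.9 Pa
Step 4: Convert Pa to kPa (divide by 1000).
dP = 0.77 kPa


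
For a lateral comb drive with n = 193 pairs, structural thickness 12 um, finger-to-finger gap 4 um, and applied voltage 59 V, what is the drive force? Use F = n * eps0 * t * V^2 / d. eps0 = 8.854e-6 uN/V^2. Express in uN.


Step 1: Parameters: n=193, eps0=8.854e-6 uN/V^2, t=12 um, V=59 V, d=4 um
Step 2: V^2 = 3481
Step 3: F = 193 * 8.854e-6 * 12 * 3481 / 4
F = 17.845 uN


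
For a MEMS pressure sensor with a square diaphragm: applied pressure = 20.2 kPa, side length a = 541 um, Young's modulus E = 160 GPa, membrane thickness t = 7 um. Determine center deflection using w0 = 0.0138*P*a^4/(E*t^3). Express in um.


Step 1: Convert pressure to compatible units (E is in GPa, so P in GPa).
P = 20.2 kPa = 20.2e-6 GPa
Step 2: Compute numerator: 0.0138 * P * a^4.
a^4 = 541^4 = 85662167761
numerator = 0.0138 * 20.2e-6 * 85662167761 = 2.38792e+04
Step 3: Compute denominator: E * t^3 = 160 * 7^3 = 54880
Step 4: w0 = numerator / denominator = 2.38792e+04 / 54880 = 0.4351 um


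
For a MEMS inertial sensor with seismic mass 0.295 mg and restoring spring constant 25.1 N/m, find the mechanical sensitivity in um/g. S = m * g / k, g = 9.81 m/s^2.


Step 1: Convert mass: m = 0.295 mg = 2.95e-07 kg
Step 2: S = m * g / k = 2.95e-07 * 9.81 / 25.1
Step 3: S = 1.15e-07 m/g
Step 4: Convert to um/g: S = 0.115 um/g


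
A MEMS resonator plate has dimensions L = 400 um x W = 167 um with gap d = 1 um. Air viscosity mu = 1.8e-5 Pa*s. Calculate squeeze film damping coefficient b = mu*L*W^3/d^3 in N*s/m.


Step 1: Convert to SI.
L = 400e-6 m, W = 167e-6 m, d = 1e-6 m
Step 2: W^3 = (167e-6)^3 = 4.66e-12 m^3
Step 3: d^3 = (1e-6)^3 = 1.00e-18 m^3
Step 4: b = 1.8e-5 * 400e-6 * 4.66e-12 / 1.00e-18
b = 3.35e-02 N*s/m


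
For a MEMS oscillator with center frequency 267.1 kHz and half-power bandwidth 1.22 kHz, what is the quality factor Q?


Step 1: Q = f0 / bandwidth
Step 2: Q = 267.1 / 1.22
Q = 218.9


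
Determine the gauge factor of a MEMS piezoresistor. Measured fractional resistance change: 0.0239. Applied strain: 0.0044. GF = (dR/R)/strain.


Step 1: Identify values.
dR/R = 0.0239, strain = 0.0044
Step 2: GF = (dR/R) / strain = 0.0239 / 0.0044
GF = 5.4


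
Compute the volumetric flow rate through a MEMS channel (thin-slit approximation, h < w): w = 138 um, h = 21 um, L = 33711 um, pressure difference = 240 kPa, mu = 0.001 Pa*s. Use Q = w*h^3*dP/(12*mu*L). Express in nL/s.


Step 1: Convert all dimensions to SI (meters).
w = 138e-6 m, h = 21e-6 m, L = 33711e-6 m, dP = 240e3 Pa
Step 2: Q = w * h^3 * dP / (12 * mu * L)
Q = 138e-6 * (21e-6)^3 * 240e3 / (12 * 0.001 * 33711e-6) = 7.582202e-10 m^3/s
Step 3: Convert Q from m^3/s to nL/s (1 m^3 = 1e12 nL, so multiply by 1e12).
Q = 758.22 nL/s


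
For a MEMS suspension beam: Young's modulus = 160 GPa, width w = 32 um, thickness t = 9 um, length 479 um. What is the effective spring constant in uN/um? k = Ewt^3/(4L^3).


Step 1: Convert E to consistent units (1 GPa = 1000 uN/um^2).
E = 160 GPa = 160000 uN/um^2
Step 2: Compute t^3 = 9^3 = 729
Step 3: Compute L^3 = 479^3 = 109902239
Step 4: k = 160000 * 32 * 729 / (4 * 109902239)
k = 8.4905 uN/um


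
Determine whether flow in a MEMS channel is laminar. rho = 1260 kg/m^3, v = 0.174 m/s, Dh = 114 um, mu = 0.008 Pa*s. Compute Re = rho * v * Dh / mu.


Step 1: Convert Dh to meters: Dh = 114e-6 m
Step 2: Re = rho * v * Dh / mu
Re = 1260 * 0.174 * 114e-6 / 0.008
Re = 3.124
Since Re = 3.124 is below ~2300, the flow is laminar.


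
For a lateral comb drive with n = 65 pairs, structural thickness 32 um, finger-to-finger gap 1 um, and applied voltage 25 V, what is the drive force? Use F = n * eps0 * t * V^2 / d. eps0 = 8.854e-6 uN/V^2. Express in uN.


Step 1: Parameters: n=65, eps0=8.854e-6 uN/V^2, t=32 um, V=25 V, d=1 um
Step 2: V^2 = 625
Step 3: F = 65 * 8.854e-6 * 32 * 625 / 1
F = 11.51 uN


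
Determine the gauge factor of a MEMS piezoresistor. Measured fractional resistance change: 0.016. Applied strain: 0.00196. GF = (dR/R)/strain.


Step 1: Identify values.
dR/R = 0.016, strain = 0.00196
Step 2: GF = (dR/R) / strain = 0.016 / 0.00196
GF = 8.2


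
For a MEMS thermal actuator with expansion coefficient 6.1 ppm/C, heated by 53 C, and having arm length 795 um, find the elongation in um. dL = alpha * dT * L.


Step 1: Convert CTE: alpha = 6.1 ppm/C = 6.1e-6 /C
Step 2: dL = 6.1e-6 * 53 * 795
dL = 0.257 um


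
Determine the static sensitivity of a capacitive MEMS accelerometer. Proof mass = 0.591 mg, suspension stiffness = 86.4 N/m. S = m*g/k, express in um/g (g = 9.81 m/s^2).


Step 1: Convert mass: m = 0.591 mg = 5.91e-07 kg
Step 2: S = m * g / k = 5.91e-07 * 9.81 / 86.4
Step 3: S = 6.71e-08 m/g
Step 4: Convert to um/g: S = 0.067 um/g


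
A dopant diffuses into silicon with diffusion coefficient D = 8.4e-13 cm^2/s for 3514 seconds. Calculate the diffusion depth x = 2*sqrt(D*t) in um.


Step 1: Compute D*t = 8.4e-13 * 3514 = 2.95176e-09 cm^2
Step 2: sqrt(D*t) = 5.43301e-05 cm
Step 3: x = 2 * 5.43301e-05 cm = 1.086602e-04 cm
Step 4: Convert to um (1 cm = 1e4 um): x = 1.087 um


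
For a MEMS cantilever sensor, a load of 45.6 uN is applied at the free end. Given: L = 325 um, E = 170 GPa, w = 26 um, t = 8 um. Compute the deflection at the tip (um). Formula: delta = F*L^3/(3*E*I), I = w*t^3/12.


Step 1: Calculate the second moment of area.
I = w * t^3 / 12 = 26 * 8^3 / 12 = 1109.3333 um^4
Step 2: Convert E to consistent units (1 GPa = 1000 uN/um^2).
E = 170 GPa = 170000 uN/um^2
Step 3: Calculate tip deflection.
delta = F * L^3 / (3 * E * I)
delta = 45.6 * 325^3 / (3 * 170000 * 1109.3333)
delta = 2.7668 um


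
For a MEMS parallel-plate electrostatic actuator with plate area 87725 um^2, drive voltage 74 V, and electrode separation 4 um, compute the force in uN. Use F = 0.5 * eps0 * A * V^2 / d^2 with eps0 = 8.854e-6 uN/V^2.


Step 1: Identify parameters.
eps0 = 8.854e-6 uN/V^2, A = 87725 um^2, V = 74 V, d = 4 um
Step 2: Compute V^2 = 74^2 = 5476
Step 3: Compute d^2 = 4^2 = 16
Step 4: F = 0.5 * 8.854e-6 * 87725 * 5476 / 16
F = 132.916 uN


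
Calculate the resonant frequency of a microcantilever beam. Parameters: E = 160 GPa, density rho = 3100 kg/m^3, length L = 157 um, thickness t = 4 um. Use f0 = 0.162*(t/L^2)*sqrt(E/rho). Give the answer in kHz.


Step 1: Convert units to SI.
t_SI = 4e-6 m, L_SI = 157e-6 m
Step 2: Calculate sqrt(E/rho).
sqrt(160e9 / 3100) = 7184.21 m/s
Step 3: Compute f0.
f0 = 0.162 * 4e-6 / (157e-6)^2 * 7184.21 = 188866.4 Hz = 188.87 kHz


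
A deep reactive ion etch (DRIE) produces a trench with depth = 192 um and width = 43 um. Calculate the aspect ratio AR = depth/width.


Step 1: AR = depth / width
Step 2: AR = 192 / 43
AR = 4.5


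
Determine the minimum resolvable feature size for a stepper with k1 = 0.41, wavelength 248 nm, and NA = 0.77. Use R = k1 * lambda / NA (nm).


Step 1: Identify values: k1 = 0.41, lambda = 248 nm, NA = 0.77
Step 2: R = k1 * lambda / NA
R = 0.41 * 248 / 0.77
R = 132.1 nm


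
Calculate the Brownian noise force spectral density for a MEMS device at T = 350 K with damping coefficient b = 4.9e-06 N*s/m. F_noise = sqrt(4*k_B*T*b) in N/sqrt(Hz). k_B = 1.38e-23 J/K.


Step 1: Compute 4 * k_B * T * b
= 4 * 1.38e-23 * 350 * 4.9e-06
= 9.4668e-26 N^2/Hz
Step 2: F_noise = sqrt(9.4668e-26)
F_noise = 3.08e-13 N/sqrt(Hz)


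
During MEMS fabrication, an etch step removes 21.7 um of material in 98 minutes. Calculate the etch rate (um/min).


Step 1: Etch rate = depth / time
Step 2: rate = 21.7 / 98
rate = 0.221 um/min


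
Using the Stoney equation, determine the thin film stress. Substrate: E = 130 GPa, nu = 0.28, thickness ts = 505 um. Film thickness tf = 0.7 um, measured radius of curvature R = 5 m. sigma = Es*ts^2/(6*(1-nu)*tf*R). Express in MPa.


Step 1: Compute numerator: Es * ts^2 = 130 * 505^2 = 33153250 (GPa*um^2)
Step 2: Compute denominator (R in um): 6*(1-nu)*tf*R = 6*0.72*0.7*5e6 = 15120000.0 (um^2)
Step 3: sigma (GPa) = 33153250 / 15120000.0 = 2.192675e+00 GPa
Step 4: Convert to MPa (x1000): sigma = 2192.7 MPa


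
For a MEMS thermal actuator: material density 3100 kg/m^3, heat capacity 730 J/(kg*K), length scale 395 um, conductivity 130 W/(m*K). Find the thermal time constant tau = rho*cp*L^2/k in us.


Step 1: Convert L to m: L = 395e-6 m
Step 2: L^2 = (395e-6)^2 = 1.56025e-07 m^2
Step 3: tau = 3100 * 730 * 1.56025e-07 / 130 = 2.71603519e-03 s
Step 4: Convert to microseconds (multiply by 1e6).
tau = 2716.035 us


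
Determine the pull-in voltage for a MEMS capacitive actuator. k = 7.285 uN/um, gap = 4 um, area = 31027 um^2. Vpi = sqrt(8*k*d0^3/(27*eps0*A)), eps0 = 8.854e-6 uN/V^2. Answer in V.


Step 1: Compute numerator: 8 * k * d0^3 = 8 * 7.285 * 4^3 = 3729.92
Step 2: Compute denominator: 27 * eps0 * A = 27 * 8.854e-6 * 31027 = 7.417253
Step 3: Vpi = sqrt(3729.92 / 7.417253)
Vpi = 22.42 V


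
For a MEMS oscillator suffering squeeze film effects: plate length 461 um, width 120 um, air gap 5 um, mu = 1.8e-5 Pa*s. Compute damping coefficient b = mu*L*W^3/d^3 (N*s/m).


Step 1: Convert to SI.
L = 461e-6 m, W = 120e-6 m, d = 5e-6 m
Step 2: W^3 = (120e-6)^3 = 1.73e-12 m^3
Step 3: d^3 = (5e-6)^3 = 1.25e-16 m^3
Step 4: b = 1.8e-5 * 461e-6 * 1.73e-12 / 1.25e-16
b = 1.15e-04 N*s/m


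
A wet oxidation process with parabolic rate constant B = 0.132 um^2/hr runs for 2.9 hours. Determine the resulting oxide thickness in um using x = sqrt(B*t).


Step 1: Compute B*t = 0.132 * 2.9 = 0.3828
Step 2: x = sqrt(0.3828)
x = 0.619 um


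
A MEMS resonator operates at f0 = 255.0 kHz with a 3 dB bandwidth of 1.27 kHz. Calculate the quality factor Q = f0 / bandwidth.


Step 1: Q = f0 / bandwidth
Step 2: Q = 255.0 / 1.27
Q = 200.8


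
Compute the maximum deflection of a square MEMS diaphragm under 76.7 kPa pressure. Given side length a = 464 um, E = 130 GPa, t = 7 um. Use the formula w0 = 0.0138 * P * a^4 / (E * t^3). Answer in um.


Step 1: Convert pressure to compatible units (E is in GPa, so P in GPa).
P = 76.7 kPa = 76.7e-6 GPa
Step 2: Compute numerator: 0.0138 * P * a^4.
a^4 = 464^4 = 46352367616
numerator = 0.0138 * 76.7e-6 * 46352367616 = 4.906213e+04
Step 3: Compute denominator: E * t^3 = 130 * 7^3 = 44590
Step 4: w0 = numerator / denominator = 4.906213e+04 / 44590 = 1.1003 um


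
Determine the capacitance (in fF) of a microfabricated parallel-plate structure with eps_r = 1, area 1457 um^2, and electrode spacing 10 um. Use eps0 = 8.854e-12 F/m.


Step 1: Convert area to m^2: A = 1457e-12 m^2
Step 2: Convert gap to m: d = 10e-6 m
Step 3: C = eps0 * eps_r * A / d
C = 8.854e-12 * 1 * 1457e-12 / 10e-6
Step 4: Convert to fF (multiply by 1e15).
C = 1.29 fF


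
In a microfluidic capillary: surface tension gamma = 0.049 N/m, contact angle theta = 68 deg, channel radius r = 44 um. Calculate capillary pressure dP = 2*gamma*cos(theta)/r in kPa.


Step 1: cos(68 deg) = 0.3746
Step 2: Convert r to m: r = 44e-6 m
Step 3: dP = 2 * 0.049 * 0.3746 / 44e-6 = 834.3 Pa
Step 4: Convert Pa to kPa (divide by 1000).
dP = 0.83 kPa


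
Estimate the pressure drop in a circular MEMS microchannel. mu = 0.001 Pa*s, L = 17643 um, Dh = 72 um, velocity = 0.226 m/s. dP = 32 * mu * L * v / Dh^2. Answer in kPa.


Step 1: Convert to SI: L = 17643e-6 m, Dh = 72e-6 m
Step 2: dP = 32 * 0.001 * 17643e-6 * 0.226 / (72e-6)^2
Step 3: dP = 24613.07 Pa
Step 4: Convert to kPa: dP = 24.61 kPa


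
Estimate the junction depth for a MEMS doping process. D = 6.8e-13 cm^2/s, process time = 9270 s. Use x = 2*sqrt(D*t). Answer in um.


Step 1: Compute D*t = 6.8e-13 * 9270 = 6.3036e-09 cm^2
Step 2: sqrt(D*t) = 7.93952e-05 cm
Step 3: x = 2 * 7.93952e-05 cm = 1.587904e-04 cm
Step 4: Convert to um (1 cm = 1e4 um): x = 1.588 um


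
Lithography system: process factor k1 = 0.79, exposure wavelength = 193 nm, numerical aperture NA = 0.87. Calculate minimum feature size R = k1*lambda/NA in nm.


Step 1: Identify values: k1 = 0.79, lambda = 193 nm, NA = 0.87
Step 2: R = k1 * lambda / NA
R = 0.79 * 193 / 0.87
R = 175.3 nm


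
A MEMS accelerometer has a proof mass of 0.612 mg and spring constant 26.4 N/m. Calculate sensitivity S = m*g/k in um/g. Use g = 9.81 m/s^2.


Step 1: Convert mass: m = 0.612 mg = 6.12e-07 kg
Step 2: S = m * g / k = 6.12e-07 * 9.81 / 26.4
Step 3: S = 2.27e-07 m/g
Step 4: Convert to um/g: S = 0.227 um/g


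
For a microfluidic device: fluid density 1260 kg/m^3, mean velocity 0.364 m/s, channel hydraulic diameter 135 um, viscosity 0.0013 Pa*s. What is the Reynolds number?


Step 1: Convert Dh to meters: Dh = 135e-6 m
Step 2: Re = rho * v * Dh / mu
Re = 1260 * 0.364 * 135e-6 / 0.0013
Re = 47.628


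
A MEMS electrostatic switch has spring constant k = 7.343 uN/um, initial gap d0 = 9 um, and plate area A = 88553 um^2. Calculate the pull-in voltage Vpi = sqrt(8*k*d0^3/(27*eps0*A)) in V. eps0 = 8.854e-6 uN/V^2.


Step 1: Compute numerator: 8 * k * d0^3 = 8 * 7.343 * 9^3 = 42824.376
Step 2: Compute denominator: 27 * eps0 * A = 27 * 8.854e-6 * 88553 = 21.169303
Step 3: Vpi = sqrt(42824.376 / 21.169303)
Vpi = 44.98 V


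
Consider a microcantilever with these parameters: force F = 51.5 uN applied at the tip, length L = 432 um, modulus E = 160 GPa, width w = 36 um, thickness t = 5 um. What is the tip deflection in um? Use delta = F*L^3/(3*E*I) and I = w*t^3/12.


Step 1: Calculate the second moment of area.
I = w * t^3 / 12 = 36 * 5^3 / 12 = 375.0 um^4
Step 2: Convert E to consistent units (1 GPa = 1000 uN/um^2).
E = 160 GPa = 160000 uN/um^2
Step 3: Calculate tip deflection.
delta = F * L^3 / (3 * E * I)
delta = 51.5 * 432^3 / (3 * 160000 * 375.0)
delta = 23.0667 um


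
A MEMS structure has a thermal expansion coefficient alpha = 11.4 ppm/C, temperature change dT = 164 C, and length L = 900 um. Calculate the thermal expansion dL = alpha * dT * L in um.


Step 1: Convert CTE: alpha = 11.4 ppm/C = 11.4e-6 /C
Step 2: dL = 11.4e-6 * 164 * 900
dL = 1.6826 um


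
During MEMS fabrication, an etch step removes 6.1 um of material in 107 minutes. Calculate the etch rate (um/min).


Step 1: Etch rate = depth / time
Step 2: rate = 6.1 / 107
rate = 0.057 um/min


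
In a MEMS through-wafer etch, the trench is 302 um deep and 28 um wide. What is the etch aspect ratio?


Step 1: AR = depth / width
Step 2: AR = 302 / 28
AR = 10.8


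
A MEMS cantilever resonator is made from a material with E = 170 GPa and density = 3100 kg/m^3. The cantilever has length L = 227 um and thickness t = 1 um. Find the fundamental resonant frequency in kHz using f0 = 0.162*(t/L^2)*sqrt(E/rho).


Step 1: Convert units to SI.
t_SI = 1e-6 m, L_SI = 227e-6 m
Step 2: Calculate sqrt(E/rho).
sqrt(170e9 / 3100) = 7405.32 m/s
Step 3: Compute f0.
f0 = 0.162 * 1e-6 / (227e-6)^2 * 7405.32 = 23281.3 Hz = 23.28 kHz


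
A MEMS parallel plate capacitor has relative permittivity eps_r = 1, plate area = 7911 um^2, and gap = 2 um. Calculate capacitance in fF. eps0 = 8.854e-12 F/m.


Step 1: Convert area to m^2: A = 7911e-12 m^2
Step 2: Convert gap to m: d = 2e-6 m
Step 3: C = eps0 * eps_r * A / d
C = 8.854e-12 * 1 * 7911e-12 / 2e-6
Step 4: Convert to fF (multiply by 1e15).
C = 35.02 fF


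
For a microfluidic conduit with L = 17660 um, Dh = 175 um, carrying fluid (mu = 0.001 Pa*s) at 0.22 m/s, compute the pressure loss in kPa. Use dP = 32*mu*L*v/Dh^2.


Step 1: Convert to SI: L = 17660e-6 m, Dh = 175e-6 m
Step 2: dP = 32 * 0.001 * 17660e-6 * 0.22 / (175e-6)^2
Step 3: dP = 4059.64 Pa
Step 4: Convert to kPa: dP = 4.06 kPa


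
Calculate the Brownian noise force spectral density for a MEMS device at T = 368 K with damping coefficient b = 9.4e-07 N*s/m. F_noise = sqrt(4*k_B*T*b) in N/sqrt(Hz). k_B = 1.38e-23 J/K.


Step 1: Compute 4 * k_B * T * b
= 4 * 1.38e-23 * 368 * 9.4e-07
= 1.9095e-26 N^2/Hz
Step 2: F_noise = sqrt(1.9095e-26)
F_noise = 1.38e-13 N/sqrt(Hz)


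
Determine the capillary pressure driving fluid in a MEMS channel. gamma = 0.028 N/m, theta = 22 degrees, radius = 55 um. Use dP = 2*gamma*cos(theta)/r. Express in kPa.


Step 1: cos(22 deg) = 0.9272
Step 2: Convert r to m: r = 55e-6 m
Step 3: dP = 2 * 0.028 * 0.9272 / 55e-6 = 944.1 Pa
Step 4: Convert Pa to kPa (divide by 1000).
dP = 0.94 kPa


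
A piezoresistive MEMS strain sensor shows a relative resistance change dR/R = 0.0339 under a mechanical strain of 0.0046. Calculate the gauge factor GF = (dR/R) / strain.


Step 1: Identify values.
dR/R = 0.0339, strain = 0.0046
Step 2: GF = (dR/R) / strain = 0.0339 / 0.0046
GF = 7.4


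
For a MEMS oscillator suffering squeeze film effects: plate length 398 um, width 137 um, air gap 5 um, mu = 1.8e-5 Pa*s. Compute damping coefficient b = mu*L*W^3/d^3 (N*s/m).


Step 1: Convert to SI.
L = 398e-6 m, W = 137e-6 m, d = 5e-6 m
Step 2: W^3 = (137e-6)^3 = 2.57e-12 m^3
Step 3: d^3 = (5e-6)^3 = 1.25e-16 m^3
Step 4: b = 1.8e-5 * 398e-6 * 2.57e-12 / 1.25e-16
b = 1.47e-04 N*s/m
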